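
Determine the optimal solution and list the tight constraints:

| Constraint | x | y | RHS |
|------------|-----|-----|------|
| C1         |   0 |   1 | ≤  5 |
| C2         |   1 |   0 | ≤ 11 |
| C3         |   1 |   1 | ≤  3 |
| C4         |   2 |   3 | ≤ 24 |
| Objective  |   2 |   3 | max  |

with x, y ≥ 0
Optimal: x = 0, y = 3
Binding: C3, x ≥ 0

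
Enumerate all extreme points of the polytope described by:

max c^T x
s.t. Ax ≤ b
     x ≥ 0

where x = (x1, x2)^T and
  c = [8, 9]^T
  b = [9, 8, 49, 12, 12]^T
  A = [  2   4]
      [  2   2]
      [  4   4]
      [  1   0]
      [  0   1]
Each vertex is the intersection of two constraint boundaries that also satisfies all remaining constraints:
  x1 = 0 and x2 = 0 → (0, 0)
  2x1 + 2x2 = 8 and x2 = 0 → (4, 0)
  2x1 + 4x2 = 9 and 2x1 + 2x2 = 8 → (3.5, 0.5)
  2x1 + 4x2 = 9 and x1 = 0 → (0, 2.25)

Vertices: (0, 0), (4, 0), (3.5, 0.5), (0, 2.25)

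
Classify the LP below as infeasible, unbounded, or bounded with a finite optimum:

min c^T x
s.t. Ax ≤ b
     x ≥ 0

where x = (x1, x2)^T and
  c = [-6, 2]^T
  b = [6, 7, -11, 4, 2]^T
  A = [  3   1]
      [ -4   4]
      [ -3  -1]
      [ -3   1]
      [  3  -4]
One constraint requires 3x1 + x2 ≤ 6, while the constraint -3x1 - x2 ≤ -11 is equivalent to 3x1 + x2 ≥ 11. Together they would need 11 ≤ 3x1 + x2 ≤ 6, which is impossible since 11 > 6. No point satisfies all constraints.

Infeasible — the constraint set is empty.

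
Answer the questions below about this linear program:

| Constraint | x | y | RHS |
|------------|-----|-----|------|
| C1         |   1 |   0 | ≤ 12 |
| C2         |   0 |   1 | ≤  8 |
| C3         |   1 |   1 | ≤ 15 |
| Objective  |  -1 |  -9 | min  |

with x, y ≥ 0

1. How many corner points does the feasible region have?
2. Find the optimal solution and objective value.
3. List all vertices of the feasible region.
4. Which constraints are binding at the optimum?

1. 5
2. x = 7, y = 8, z = -79
3. (0, 0), (12, 0), (12, 3), (7, 8), (0, 8)
4. C2, C3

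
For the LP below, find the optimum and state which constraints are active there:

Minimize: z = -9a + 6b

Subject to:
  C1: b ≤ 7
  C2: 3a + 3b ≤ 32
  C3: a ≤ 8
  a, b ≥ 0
Optimal: a = 8, b = 0
Binding: C3, b ≥ 0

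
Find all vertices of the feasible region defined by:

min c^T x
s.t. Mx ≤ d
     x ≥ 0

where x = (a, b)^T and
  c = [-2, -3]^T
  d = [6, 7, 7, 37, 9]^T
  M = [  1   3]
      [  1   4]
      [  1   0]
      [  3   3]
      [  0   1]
Each vertex is the intersection of two constraint boundaries that also satisfies all remaining constraints:
  a = 0 and b = 0 → (0, 0)
  a + 3b = 6 and b = 0 → (6, 0)
  a + 3b = 6 and a + 4b = 7 → (3, 1)
  a + 4b = 7 and a = 0 → (0, 1.75)

Vertices: (0, 0), (6, 0), (3, 1), (0, 1.75)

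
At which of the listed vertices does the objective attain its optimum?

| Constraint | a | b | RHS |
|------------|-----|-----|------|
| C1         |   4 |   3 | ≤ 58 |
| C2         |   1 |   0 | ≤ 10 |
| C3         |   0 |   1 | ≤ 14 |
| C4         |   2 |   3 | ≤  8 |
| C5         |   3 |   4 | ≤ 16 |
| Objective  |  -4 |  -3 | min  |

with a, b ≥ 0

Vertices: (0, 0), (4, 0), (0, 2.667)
Evaluating z = -4a - 3b at each vertex:
  (0, 0): z = 0
  (4, 0): z = -16
  (0, 2.667): z = -8

The smallest value is z = -16, attained at (4, 0).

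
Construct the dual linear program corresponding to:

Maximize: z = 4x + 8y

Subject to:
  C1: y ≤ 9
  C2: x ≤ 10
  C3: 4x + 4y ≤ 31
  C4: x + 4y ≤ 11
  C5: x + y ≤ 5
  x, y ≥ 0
Minimize: z = 9y1 + 10y2 + 31y3 + 11y4 + 5y5

Subject to:
  C1: -y2 - 4y3 - y4 - y5 ≤ -4
  C2: -y1 - 4y3 - 4y4 - y5 ≤ -8
  y1, y2, y3, y4, y5 ≥ 0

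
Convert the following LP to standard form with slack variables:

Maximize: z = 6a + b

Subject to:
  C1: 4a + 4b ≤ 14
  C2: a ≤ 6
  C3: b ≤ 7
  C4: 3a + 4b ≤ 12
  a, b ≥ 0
max z = 6a + b

s.t.
  4a + 4b + s1 = 14
  a + s2 = 6
  b + s3 = 7
  3a + 4b + s4 = 12
  a, b, s1, s2, s3, s4 ≥ 0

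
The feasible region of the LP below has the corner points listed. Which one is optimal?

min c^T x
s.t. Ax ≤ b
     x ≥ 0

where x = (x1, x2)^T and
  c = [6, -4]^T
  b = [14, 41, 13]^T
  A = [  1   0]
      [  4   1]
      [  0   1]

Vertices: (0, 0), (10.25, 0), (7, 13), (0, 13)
Evaluating z = 6x1 - 4x2 at each vertex:
  (0, 0): z = 0
  (10.25, 0): z = 61.5
  (7, 13): z = -10
  (0, 13): z = -52

The smallest value is z = -52, attained at (0, 13).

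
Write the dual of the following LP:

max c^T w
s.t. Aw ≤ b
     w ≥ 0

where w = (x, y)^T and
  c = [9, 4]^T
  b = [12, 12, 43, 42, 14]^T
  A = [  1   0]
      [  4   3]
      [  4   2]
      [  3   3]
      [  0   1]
Minimize: z = 12y1 + 12y2 + 43y3 + 42y4 + 14y5

Subject to:
  C1: -y1 - 4y2 - 4y3 - 3y4 ≤ -9
  C2: -3y2 - 2y3 - 3y4 - y5 ≤ -4
  y1, y2, y3, y4, y5 ≥ 0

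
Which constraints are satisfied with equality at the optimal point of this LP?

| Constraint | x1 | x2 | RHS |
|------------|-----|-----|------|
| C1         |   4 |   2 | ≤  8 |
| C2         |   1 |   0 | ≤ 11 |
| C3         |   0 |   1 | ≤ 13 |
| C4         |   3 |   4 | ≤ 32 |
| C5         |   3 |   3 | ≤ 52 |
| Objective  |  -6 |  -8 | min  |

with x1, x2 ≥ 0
Optimal: x1 = 0, x2 = 4
Binding: C1, x1 ≥ 0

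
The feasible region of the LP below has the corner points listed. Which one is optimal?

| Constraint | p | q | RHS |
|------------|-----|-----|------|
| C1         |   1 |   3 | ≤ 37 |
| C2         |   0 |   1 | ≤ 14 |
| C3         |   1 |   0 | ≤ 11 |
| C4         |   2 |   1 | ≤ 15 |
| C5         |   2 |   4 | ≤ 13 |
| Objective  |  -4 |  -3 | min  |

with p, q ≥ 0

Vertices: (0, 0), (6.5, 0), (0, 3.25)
(6.5, 0) with z = -26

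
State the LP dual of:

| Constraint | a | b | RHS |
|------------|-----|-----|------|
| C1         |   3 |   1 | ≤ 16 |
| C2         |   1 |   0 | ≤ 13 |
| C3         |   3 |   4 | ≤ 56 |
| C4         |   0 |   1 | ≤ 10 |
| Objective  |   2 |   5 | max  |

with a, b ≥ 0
Minimize: z = 16y1 + 13y2 + 56y3 + 10y4

Subject to:
  C1: -3y1 - y2 - 3y3 ≤ -2
  C2: -y1 - 4y3 - y4 ≤ -5
  y1, y2, y3, y4 ≥ 0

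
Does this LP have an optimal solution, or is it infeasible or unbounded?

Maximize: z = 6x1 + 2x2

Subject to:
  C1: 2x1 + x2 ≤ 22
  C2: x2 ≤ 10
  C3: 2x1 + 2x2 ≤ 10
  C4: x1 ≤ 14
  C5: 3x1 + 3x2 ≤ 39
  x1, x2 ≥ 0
The point (5, 0) satisfies every constraint, so the LP is feasible; the constraints give x1 ≤ 14 and x2 ≤ 10, which with x1, x2 ≥ 0 keep the feasible region inside a bounded box. A feasible, bounded LP attains a finite optimum at a vertex.

The LP has an optimal solution: (5, 0) with z = 30.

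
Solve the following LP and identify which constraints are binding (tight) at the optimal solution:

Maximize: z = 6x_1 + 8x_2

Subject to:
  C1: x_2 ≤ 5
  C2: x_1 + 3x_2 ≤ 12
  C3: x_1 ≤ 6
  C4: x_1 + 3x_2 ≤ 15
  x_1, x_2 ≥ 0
Optimal: x_1 = 6, x_2 = 2
Slack at optimum:
  C1: slack = 3
  C2: slack = 0 (binding)
  C3: slack = 0 (binding)
  C4: slack = 3
  x_1 ≥ 0: x_1 = 6
  x_2 ≥ 0: x_2 = 2
Binding constraints: C2, C3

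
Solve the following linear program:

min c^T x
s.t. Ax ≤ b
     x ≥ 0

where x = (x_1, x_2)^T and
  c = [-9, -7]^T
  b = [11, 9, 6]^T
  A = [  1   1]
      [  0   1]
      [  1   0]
Each vertex is the intersection of two constraint boundaries that also satisfies all remaining constraints:
  x_1 = 0 and x_2 = 0 → (0, 0)
  x_1 = 6 and x_2 = 0 → (6, 0)
  x_1 + x_2 = 11 and x_1 = 6 → (6, 5)
  x_1 + x_2 = 11 and x_2 = 9 → (2, 9)
  x_2 = 9 and x_1 = 0 → (0, 9)

Evaluating z = -9x_1 - 7x_2 at each vertex:
  (0, 0): z = 0
  (6, 0): z = -54
  (6, 5): z = -89
  (2, 9): z = -81
  (0, 9): z = -63

The minimum is at (6, 5) with z = -89.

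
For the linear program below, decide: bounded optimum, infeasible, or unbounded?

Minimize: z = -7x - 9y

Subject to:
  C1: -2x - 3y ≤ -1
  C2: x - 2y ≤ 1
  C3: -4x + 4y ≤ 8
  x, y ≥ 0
Feasible point: (0, 1) satisfies every constraint, so the LP is feasible.
Direction d = (1, 1): for each constraint row a, a·d ≤ 0 —
  (-2)(1) + (-3)(1) = -5 ≤ 0
  (1)(1) + (-2)(1) = -1 ≤ 0
  (-4)(1) + (4)(1) = 0 ≤ 0
and d ≥ 0, so (0, 1) + t·d stays feasible for every t ≥ 0. Along this ray z = -7x - 9y changes by -16 per unit t, so z → −∞.

The LP is unbounded; z can be made arbitrarily small.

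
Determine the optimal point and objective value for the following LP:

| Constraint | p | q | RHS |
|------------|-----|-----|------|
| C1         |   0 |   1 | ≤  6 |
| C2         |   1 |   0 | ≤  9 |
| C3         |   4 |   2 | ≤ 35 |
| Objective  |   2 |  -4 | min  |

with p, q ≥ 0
Each vertex is the intersection of two constraint boundaries that also satisfies all remaining constraints:
  p = 0 and q = 0 → (0, 0)
  4p + 2q = 35 and q = 0 → (8.75, 0)
  q = 6 and 4p + 2q = 35 → (5.75, 6)
  q = 6 and p = 0 → (0, 6)

Evaluating z = 2p - 4q at each vertex:
  (0, 0): z = 0
  (8.75, 0): z = 17.5
  (5.75, 6): z = -12.5
  (0, 6): z = -24

The minimum is at (0, 6) with z = -24.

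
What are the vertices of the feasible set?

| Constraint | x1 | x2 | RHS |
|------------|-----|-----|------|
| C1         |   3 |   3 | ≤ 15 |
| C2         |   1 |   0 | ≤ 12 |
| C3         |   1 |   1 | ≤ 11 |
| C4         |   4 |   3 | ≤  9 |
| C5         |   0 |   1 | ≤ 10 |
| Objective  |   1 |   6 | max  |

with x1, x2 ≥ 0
Each vertex is the intersection of two constraint boundaries that also satisfies all remaining constraints:
  x1 = 0 and x2 = 0 → (0, 0)
  4x1 + 3x2 = 9 and x2 = 0 → (2.25, 0)
  4x1 + 3x2 = 9 and x1 = 0 → (0, 3)

Vertices: (0, 0), (2.25, 0), (0, 3)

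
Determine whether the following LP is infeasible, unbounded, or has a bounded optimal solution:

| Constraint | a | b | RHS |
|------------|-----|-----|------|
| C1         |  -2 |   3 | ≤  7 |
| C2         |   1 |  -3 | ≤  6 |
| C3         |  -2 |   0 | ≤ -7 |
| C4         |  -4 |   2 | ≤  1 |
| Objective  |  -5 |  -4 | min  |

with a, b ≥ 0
Feasible point: (4, 0) satisfies every constraint, so the LP is feasible.
Direction d = (3, 2): for each constraint row a, a·d ≤ 0 —
  (-2)(3) + (3)(2) = 0 ≤ 0
  (1)(3) + (-3)(2) = -3 ≤ 0
  (-2)(3) + (0)(2) = -6 ≤ 0
  (-4)(3) + (2)(2) = -8 ≤ 0
and d ≥ 0, so (4, 0) + t·d stays feasible for every t ≥ 0. Along this ray z = -5a - 4b changes by -23 per unit t, so z → −∞.

The LP is unbounded; z can be made arbitrarily small.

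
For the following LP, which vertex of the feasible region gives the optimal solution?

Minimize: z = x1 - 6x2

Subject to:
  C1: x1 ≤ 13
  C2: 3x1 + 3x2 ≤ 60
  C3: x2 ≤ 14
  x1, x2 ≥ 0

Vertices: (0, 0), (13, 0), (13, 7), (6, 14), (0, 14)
Evaluating z = x1 - 6x2 at each vertex:
  (0, 0): z = 0
  (13, 0): z = 13
  (13, 7): z = -29
  (6, 14): z = -78
  (0, 14): z = -84

The smallest value is z = -84, attained at (0, 14).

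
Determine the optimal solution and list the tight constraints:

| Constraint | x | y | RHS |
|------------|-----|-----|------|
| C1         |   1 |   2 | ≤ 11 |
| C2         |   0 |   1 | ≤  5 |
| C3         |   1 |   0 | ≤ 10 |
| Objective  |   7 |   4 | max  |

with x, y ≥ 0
Optimal: x = 10, y = 0.5
Binding: C1, C3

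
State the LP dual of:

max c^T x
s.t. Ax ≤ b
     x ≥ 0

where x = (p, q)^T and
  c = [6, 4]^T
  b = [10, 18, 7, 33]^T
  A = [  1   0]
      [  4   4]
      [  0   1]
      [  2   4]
Minimize: z = 10y1 + 18y2 + 7y3 + 33y4

Subject to:
  C1: -y1 - 4y2 - 2y4 ≤ -6
  C2: -4y2 - y3 - 4y4 ≤ -4
  y1, y2, y3, y4 ≥ 0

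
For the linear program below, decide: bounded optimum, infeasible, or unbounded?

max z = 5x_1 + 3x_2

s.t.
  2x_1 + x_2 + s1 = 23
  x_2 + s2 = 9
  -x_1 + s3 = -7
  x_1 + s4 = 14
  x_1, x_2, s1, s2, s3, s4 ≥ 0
The point (7, 9) satisfies every constraint, so the LP is feasible; the constraints give x_1 ≤ 14 and x_2 ≤ 9, which with x_1, x_2 ≥ 0 keep the feasible region inside a bounded box. A feasible, bounded LP attains a finite optimum at a vertex.

Evaluating z = 5x_1 + 3x_2 at each vertex:
  (7, 0): z = 35
  (11.5, 0): z = 57.5
  (7, 9): z = 62

Bounded optimum: z* = 62 at (7, 9).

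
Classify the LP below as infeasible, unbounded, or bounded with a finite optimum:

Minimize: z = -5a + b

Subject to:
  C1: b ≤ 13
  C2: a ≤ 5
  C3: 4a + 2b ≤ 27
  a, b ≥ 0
The point (5, 0) satisfies every constraint, so the LP is feasible; the constraints give a ≤ 5 and b ≤ 13, which with a, b ≥ 0 keep the feasible region inside a bounded box. A feasible, bounded LP attains a finite optimum at a vertex.

Feasible with finite optimum z* = -25 at (5, 0).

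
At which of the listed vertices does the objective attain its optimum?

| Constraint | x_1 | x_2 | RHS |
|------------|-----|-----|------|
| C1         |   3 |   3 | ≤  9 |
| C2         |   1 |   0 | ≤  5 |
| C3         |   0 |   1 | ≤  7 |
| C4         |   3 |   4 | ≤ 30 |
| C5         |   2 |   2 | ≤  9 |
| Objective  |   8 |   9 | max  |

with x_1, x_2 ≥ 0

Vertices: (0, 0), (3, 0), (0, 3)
(0, 3) with z = 27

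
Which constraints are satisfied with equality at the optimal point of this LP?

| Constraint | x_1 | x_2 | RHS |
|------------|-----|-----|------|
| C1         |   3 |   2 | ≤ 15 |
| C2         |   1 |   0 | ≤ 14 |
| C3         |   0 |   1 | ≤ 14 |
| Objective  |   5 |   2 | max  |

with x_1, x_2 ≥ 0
Optimal: x_1 = 5, x_2 = 0
Slack at optimum:
  C1: slack = 0 (binding)
  C2: slack = 9
  C3: slack = 14
  x_1 ≥ 0: x_1 = 5
  x_2 ≥ 0: x_2 = 0 (binding)
Binding constraints: C1, x_2 ≥ 0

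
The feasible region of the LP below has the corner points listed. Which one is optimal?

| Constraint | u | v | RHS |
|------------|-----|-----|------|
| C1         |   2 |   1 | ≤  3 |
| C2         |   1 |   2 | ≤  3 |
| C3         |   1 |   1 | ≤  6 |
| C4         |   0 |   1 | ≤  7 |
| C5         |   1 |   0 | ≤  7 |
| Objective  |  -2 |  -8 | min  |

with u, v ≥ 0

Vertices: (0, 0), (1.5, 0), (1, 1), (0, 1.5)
Evaluating z = -2u - 8v at each vertex:
  (0, 0): z = 0
  (1.5, 0): z = -3
  (1, 1): z = -10
  (0, 1.5): z = -12

The smallest value is z = -12, attained at (0, 1.5).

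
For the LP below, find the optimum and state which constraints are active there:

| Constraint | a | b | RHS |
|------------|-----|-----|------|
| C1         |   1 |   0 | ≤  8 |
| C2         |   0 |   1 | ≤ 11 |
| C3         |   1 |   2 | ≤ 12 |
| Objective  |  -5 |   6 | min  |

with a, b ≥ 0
Optimal: a = 8, b = 0
Slack at optimum:
  C1: slack = 0 (binding)
  C2: slack = 11
  C3: slack = 4
  a ≥ 0: a = 8
  b ≥ 0: b = 0 (binding)
Binding constraints: C1, b ≥ 0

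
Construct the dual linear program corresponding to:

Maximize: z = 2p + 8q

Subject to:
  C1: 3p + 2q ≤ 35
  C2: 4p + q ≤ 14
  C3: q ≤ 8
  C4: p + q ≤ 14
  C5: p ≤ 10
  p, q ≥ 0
Minimize: z = 35y1 + 14y2 + 8y3 + 14y4 + 10y5

Subject to:
  C1: -3y1 - 4y2 - y4 - y5 ≤ -2
  C2: -2y1 - y2 - y3 - y4 ≤ -8
  y1, y2, y3, y4, y5 ≥ 0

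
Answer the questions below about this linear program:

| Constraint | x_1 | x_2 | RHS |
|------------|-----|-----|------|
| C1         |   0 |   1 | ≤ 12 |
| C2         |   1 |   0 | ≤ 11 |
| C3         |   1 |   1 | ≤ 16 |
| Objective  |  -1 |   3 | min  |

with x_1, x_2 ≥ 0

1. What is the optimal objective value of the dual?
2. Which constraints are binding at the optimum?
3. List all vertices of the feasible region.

1. -11 (by strong duality, equal to the primal optimum)
2. C2, x_2 ≥ 0
3. (0, 0), (11, 0), (11, 5), (4, 12), (0, 12)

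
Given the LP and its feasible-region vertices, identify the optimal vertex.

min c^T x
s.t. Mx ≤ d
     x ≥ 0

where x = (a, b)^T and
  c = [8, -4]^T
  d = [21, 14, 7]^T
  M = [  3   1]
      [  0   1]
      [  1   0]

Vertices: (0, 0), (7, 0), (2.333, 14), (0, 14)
(0, 14) with z = -56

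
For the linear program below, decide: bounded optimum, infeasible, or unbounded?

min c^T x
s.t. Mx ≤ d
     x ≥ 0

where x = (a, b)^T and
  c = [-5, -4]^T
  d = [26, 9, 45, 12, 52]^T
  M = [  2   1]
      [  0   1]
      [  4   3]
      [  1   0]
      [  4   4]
The point (6, 7) satisfies every constraint, so the LP is feasible; the constraints give a ≤ 12 and b ≤ 9, which with a, b ≥ 0 keep the feasible region inside a bounded box. A feasible, bounded LP attains a finite optimum at a vertex.

Evaluating z = -5a - 4b at each vertex:
  (0, 0): z = 0
  (11.25, 0): z = -56.25
  (6, 7): z = -58
  (4, 9): z = -56
  (0, 9): z = -36

The LP has an optimal solution: (6, 7) with z = -58.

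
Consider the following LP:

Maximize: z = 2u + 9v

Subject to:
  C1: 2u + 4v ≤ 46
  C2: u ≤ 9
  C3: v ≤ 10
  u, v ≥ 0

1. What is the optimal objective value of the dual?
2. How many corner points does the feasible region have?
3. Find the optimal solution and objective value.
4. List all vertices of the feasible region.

1. 96 (by strong duality, equal to the primal optimum)
2. 5
3. u = 3, v = 10, z = 96
4. (0, 0), (9, 0), (9, 7), (3, 10), (0, 10)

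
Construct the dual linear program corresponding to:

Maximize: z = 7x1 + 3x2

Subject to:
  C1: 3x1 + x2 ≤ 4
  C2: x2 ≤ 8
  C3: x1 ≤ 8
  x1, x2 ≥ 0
Minimize: z = 4y1 + 8y2 + 8y3

Subject to:
  C1: -3y1 - y3 ≤ -7
  C2: -y1 - y2 ≤ -3
  y1, y2, y3 ≥ 0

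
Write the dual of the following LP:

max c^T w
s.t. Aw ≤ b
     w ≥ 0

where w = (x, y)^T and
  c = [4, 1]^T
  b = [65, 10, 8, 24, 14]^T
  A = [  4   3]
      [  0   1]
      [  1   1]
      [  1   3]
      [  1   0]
Minimize: z = 65y1 + 10y2 + 8y3 + 24y4 + 14y5

Subject to:
  C1: -4y1 - y3 - y4 - y5 ≤ -4
  C2: -3y1 - y2 - y3 - 3y4 ≤ -1
  y1, y2, y3, y4, y5 ≥ 0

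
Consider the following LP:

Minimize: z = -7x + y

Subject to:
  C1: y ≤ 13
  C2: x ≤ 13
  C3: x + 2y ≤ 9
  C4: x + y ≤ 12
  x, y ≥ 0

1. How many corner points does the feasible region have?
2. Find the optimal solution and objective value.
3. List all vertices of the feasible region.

1. 3
2. x = 9, y = 0, z = -63
3. (0, 0), (9, 0), (0, 4.5)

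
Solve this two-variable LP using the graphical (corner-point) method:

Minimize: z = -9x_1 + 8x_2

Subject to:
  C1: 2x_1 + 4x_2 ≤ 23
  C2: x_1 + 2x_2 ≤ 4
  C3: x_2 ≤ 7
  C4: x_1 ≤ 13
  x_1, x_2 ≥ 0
Each vertex is the intersection of two constraint boundaries that also satisfies all remaining constraints:
  x_1 = 0 and x_2 = 0 → (0, 0)
  x_1 + 2x_2 = 4 and x_2 = 0 → (4, 0)
  x_1 + 2x_2 = 4 and x_1 = 0 → (0, 2)

Evaluating z = -9x_1 + 8x_2 at each vertex:
  (0, 0): z = 0
  (4, 0): z = -36
  (0, 2): z = 16

The minimum is at (4, 0) with z = -36.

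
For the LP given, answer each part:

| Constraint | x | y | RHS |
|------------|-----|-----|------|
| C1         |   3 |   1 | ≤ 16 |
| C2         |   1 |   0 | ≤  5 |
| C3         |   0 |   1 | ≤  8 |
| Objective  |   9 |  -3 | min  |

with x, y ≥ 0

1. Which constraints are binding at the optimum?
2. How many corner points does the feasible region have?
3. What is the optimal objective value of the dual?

1. C3, x ≥ 0
2. 5
3. -24 (by strong duality, equal to the primal optimum)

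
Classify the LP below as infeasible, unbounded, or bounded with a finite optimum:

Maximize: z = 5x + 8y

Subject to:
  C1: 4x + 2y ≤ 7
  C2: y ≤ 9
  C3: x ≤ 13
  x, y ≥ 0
The point (0, 3.5) satisfies every constraint, so the LP is feasible; the constraints give x ≤ 13 and y ≤ 9, which with x, y ≥ 0 keep the feasible region inside a bounded box. A feasible, bounded LP attains a finite optimum at a vertex.

Evaluating z = 5x + 8y at each vertex:
  (0, 0): z = 0
  (1.75, 0): z = 8.75
  (0, 3.5): z = 28

Bounded optimum: z* = 28 at (0, 3.5).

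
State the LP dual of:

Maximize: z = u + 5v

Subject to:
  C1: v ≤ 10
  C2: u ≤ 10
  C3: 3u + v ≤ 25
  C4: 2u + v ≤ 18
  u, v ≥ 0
Minimize: z = 10y1 + 10y2 + 25y3 + 18y4

Subject to:
  C1: -y2 - 3y3 - 2y4 ≤ -1
  C2: -y1 - y3 - y4 ≤ -5
  y1, y2, y3, y4 ≥ 0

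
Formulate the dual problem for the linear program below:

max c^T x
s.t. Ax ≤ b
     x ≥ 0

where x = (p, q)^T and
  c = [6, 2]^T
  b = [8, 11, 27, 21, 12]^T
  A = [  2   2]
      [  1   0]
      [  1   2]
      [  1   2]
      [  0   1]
Minimize: z = 8y1 + 11y2 + 27y3 + 21y4 + 12y5

Subject to:
  C1: -2y1 - y2 - y3 - y4 ≤ -6
  C2: -2y1 - 2y3 - 2y4 - y5 ≤ -2
  y1, y2, y3, y4, y5 ≥ 0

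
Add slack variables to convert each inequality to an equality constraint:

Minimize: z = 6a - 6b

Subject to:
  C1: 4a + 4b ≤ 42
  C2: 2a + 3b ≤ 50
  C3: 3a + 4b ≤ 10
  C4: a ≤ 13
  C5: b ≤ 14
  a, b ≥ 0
min z = 6a - 6b

s.t.
  4a + 4b + s1 = 42
  2a + 3b + s2 = 50
  3a + 4b + s3 = 10
  a + s4 = 13
  b + s5 = 14
  a, b, s1, s2, s3, s4, s5 ≥ 0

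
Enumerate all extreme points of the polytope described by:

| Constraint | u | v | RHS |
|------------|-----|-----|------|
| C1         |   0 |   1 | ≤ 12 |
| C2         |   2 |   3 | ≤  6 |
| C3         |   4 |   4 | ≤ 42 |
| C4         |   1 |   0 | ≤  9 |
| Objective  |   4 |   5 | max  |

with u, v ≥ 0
Each vertex is the intersection of two constraint boundaries that also satisfies all remaining constraints:
  u = 0 and v = 0 → (0, 0)
  2u + 3v = 6 and v = 0 → (3, 0)
  2u + 3v = 6 and u = 0 → (0, 2)

Vertices: (0, 0), (3, 0), (0, 2)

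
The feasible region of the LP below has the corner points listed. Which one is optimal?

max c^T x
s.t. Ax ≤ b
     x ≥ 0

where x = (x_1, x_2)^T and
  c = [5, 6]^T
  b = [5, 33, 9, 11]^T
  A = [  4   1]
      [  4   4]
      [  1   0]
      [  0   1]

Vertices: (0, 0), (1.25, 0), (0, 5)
(0, 5) with z = 30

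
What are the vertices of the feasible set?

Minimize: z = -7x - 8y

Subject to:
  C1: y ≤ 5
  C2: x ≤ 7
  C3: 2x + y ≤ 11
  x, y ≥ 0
Each vertex is the intersection of two constraint boundaries that also satisfies all remaining constraints:
  x = 0 and y = 0 → (0, 0)
  2x + y = 11 and y = 0 → (5.5, 0)
  y = 5 and 2x + y = 11 → (3, 5)
  y = 5 and x = 0 → (0, 5)

Vertices: (0, 0), (5.5, 0), (3, 5), (0, 5)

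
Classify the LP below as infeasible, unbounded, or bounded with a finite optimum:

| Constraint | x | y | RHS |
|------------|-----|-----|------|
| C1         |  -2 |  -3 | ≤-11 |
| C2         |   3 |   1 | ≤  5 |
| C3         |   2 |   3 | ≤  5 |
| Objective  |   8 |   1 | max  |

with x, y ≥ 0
C3 requires 2x + 3y ≤ 5, while C1 (-2x - 3y ≤ -11) is equivalent to 2x + 3y ≥ 11. Together they would need 11 ≤ 2x + 3y ≤ 5, which is impossible since 11 > 5. No point satisfies all constraints.

Infeasible — the constraint set is empty.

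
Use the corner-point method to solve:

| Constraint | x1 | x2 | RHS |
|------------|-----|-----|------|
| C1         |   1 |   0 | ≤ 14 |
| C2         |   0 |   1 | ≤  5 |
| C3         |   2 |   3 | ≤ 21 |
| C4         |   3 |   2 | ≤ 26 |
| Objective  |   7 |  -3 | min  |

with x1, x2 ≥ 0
Each vertex is the intersection of two constraint boundaries that also satisfies all remaining constraints:
  x1 = 0 and x2 = 0 → (0, 0)
  3x1 + 2x2 = 26 and x2 = 0 → (8.667, 0)
  2x1 + 3x2 = 21 and 3x1 + 2x2 = 26 → (7.2, 2.2)
  x2 = 5 and 2x1 + 3x2 = 21 → (3, 5)
  x2 = 5 and x1 = 0 → (0, 5)

Evaluating z = 7x1 - 3x2 at each vertex:
  (0, 0): z = 0
  (8.667, 0): z = 60.67
  (7.2, 2.2): z = 43.8
  (3, 5): z = 6
  (0, 5): z = -15

The minimum is at (0, 5) with z = -15.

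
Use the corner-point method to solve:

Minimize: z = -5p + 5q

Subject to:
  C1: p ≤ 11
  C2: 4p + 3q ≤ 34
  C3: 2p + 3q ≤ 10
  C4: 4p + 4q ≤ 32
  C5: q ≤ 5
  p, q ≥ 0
Each vertex is the intersection of two constraint boundaries that also satisfies all remaining constraints:
  p = 0 and q = 0 → (0, 0)
  2p + 3q = 10 and q = 0 → (5, 0)
  2p + 3q = 10 and p = 0 → (0, 3.333)

Evaluating z = -5p + 5q at each vertex:
  (0, 0): z = 0
  (5, 0): z = -25
  (0, 3.333): z = 16.67

The minimum is at (5, 0) with z = -25.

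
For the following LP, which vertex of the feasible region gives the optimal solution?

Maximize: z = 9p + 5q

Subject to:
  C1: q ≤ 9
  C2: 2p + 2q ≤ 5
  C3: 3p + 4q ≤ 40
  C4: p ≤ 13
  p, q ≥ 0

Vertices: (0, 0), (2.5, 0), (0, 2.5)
Evaluating z = 9p + 5q at each vertex:
  (0, 0): z = 0
  (2.5, 0): z = 22.5
  (0, 2.5): z = 12.5

The largest value is z = 22.5, attained at (2.5, 0).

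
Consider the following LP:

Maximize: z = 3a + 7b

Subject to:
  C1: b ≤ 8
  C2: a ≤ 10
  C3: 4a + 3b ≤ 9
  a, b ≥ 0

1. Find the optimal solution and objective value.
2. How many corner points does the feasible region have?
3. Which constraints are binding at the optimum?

1. a = 0, b = 3, z = 21
2. 3
3. C3, a ≥ 0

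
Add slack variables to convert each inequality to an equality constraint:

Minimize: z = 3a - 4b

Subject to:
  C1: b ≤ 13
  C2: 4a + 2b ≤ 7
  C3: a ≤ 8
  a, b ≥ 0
min z = 3a - 4b

s.t.
  b + s1 = 13
  4a + 2b + s2 = 7
  a + s3 = 8
  a, b, s1, s2, s3 ≥ 0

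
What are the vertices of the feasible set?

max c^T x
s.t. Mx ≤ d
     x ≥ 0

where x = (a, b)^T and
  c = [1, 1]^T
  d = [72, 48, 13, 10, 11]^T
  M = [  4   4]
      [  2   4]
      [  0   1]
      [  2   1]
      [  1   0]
Each vertex is the intersection of two constraint boundaries that also satisfies all remaining constraints:
  a = 0 and b = 0 → (0, 0)
  2a + b = 10 and b = 0 → (5, 0)
  2a + b = 10 and a = 0 → (0, 10)

Vertices: (0, 0), (5, 0), (0, 10)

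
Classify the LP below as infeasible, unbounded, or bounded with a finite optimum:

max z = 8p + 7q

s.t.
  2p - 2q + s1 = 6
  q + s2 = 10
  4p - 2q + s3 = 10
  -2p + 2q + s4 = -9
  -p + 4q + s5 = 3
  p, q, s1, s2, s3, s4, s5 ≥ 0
The row 2p - 2q + s1 = 6 with s1 ≥ 0 requires 2p - 2q ≤ 6, while the row -2p + 2q + s4 = -9 with s4 ≥ 0 is equivalent to 2p - 2q ≥ 9. Together they would need 9 ≤ 2p - 2q ≤ 6, which is impossible since 9 > 6. No point satisfies all constraints.

Infeasible: no point satisfies all constraints simultaneously.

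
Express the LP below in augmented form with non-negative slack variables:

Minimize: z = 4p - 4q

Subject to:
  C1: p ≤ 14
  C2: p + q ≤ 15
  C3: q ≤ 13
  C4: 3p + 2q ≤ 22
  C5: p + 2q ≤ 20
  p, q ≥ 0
min z = 4p - 4q

s.t.
  p + s1 = 14
  p + q + s2 = 15
  q + s3 = 13
  3p + 2q + s4 = 22
  p + 2q + s5 = 20
  p, q, s1, s2, s3, s4, s5 ≥ 0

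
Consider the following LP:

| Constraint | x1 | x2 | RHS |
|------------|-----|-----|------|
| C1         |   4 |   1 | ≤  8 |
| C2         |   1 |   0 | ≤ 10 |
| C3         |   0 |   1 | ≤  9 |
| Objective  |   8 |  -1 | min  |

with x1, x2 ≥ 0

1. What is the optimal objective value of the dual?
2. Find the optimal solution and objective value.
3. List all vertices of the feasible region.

1. -8 (by strong duality, equal to the primal optimum)
2. x1 = 0, x2 = 8, z = -8
3. (0, 0), (2, 0), (0, 8)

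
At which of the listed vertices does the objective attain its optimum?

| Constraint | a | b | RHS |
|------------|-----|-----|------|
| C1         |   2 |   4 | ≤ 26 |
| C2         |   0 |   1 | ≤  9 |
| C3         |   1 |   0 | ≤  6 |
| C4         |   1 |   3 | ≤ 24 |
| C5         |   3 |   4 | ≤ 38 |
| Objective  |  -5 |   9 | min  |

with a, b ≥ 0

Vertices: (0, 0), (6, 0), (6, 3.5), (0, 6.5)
Evaluating z = -5a + 9b at each vertex:
  (0, 0): z = 0
  (6, 0): z = -30
  (6, 3.5): z = 1.5
  (0, 6.5): z = 58.5

The smallest value is z = -30, attained at (6, 0).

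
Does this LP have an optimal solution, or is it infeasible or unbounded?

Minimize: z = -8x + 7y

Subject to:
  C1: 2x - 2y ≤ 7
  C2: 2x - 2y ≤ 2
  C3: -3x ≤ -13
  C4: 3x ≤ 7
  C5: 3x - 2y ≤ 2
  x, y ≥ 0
C4 requires 3x ≤ 7, while C3 (-3x ≤ -13) is equivalent to 3x ≥ 13. Together they would need 13 ≤ 3x ≤ 7, which is impossible since 13 > 7. No point satisfies all constraints.

Infeasible: no point satisfies all constraints simultaneously.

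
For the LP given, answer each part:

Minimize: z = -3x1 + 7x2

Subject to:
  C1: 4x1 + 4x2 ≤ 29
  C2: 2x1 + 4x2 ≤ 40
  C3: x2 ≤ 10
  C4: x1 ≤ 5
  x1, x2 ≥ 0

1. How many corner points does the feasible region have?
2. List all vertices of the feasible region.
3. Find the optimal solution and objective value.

1. 4
2. (0, 0), (5, 0), (5, 2.25), (0, 7.25)
3. x1 = 5, x2 = 0, z = -15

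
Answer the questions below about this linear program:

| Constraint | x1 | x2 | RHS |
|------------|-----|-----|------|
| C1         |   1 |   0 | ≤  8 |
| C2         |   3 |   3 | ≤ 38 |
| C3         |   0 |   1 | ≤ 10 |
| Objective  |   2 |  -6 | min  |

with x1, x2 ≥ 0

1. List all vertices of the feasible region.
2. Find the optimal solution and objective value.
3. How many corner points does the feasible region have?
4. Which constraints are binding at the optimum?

1. (0, 0), (8, 0), (8, 4.667), (2.667, 10), (0, 10)
2. x1 = 0, x2 = 10, z = -60
3. 5
4. C3, x1 ≥ 0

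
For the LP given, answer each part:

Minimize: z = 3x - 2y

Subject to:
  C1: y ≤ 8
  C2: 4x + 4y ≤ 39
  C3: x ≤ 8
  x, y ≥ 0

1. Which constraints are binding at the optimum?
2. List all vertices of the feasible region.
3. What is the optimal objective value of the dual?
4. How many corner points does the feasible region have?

1. C1, x ≥ 0
2. (0, 0), (8, 0), (8, 1.75), (1.75, 8), (0, 8)
3. -16 (by strong duality, equal to the primal optimum)
4. 5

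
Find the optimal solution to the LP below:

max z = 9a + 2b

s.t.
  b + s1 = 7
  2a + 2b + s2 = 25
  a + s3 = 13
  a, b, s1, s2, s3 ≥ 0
Each vertex is the intersection of two constraint boundaries that also satisfies all remaining constraints:
  a = 0 and b = 0 → (0, 0)
  2a + 2b = 25 and b = 0 → (12.5, 0)
  b = 7 and 2a + 2b = 25 → (5.5, 7)
  b = 7 and a = 0 → (0, 7)

Evaluating z = 9a + 2b at each vertex:
  (0, 0): z = 0
  (12.5, 0): z = 112.5
  (5.5, 7): z = 63.5
  (0, 7): z = 14

The maximum is at (12.5, 0) with z = 112.5.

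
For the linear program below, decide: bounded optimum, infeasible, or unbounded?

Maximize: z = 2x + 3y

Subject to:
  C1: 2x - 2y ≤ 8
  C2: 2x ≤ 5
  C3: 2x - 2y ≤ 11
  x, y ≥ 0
Feasible point: (0, 0) satisfies every constraint, so the LP is feasible.
Direction d = (0, 1): for each constraint row a, a·d ≤ 0 —
  (2)(0) + (-2)(1) = -2 ≤ 0
  (2)(0) + (0)(1) = 0 ≤ 0
  (2)(0) + (-2)(1) = -2 ≤ 0
and d ≥ 0, so (0, 0) + t·d stays feasible for every t ≥ 0. Along this ray z = 2x + 3y changes by 3 per unit t, so z → +∞.

Unbounded — the objective can increase without bound over the feasible region.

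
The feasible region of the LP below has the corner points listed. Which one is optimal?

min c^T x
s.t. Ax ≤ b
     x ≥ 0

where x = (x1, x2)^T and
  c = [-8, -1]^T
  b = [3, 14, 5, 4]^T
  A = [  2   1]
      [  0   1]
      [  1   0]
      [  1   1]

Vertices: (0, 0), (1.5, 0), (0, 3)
Evaluating z = -8x1 - x2 at each vertex:
  (0, 0): z = 0
  (1.5, 0): z = -12
  (0, 3): z = -3

The smallest value is z = -12, attained at (1.5, 0).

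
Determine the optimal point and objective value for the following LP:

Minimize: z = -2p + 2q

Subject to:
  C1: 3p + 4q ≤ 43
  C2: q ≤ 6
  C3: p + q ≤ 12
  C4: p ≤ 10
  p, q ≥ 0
Each vertex is the intersection of two constraint boundaries that also satisfies all remaining constraints:
  p = 0 and q = 0 → (0, 0)
  p = 10 and q = 0 → (10, 0)
  p + q = 12 and p = 10 → (10, 2)
  q = 6 and p + q = 12 → (6, 6)
  q = 6 and p = 0 → (0, 6)

Evaluating z = -2p + 2q at each vertex:
  (0, 0): z = 0
  (10, 0): z = -20
  (10, 2): z = -16
  (6, 6): z = 0
  (0, 6): z = 12

The minimum is at (10, 0) with z = -20.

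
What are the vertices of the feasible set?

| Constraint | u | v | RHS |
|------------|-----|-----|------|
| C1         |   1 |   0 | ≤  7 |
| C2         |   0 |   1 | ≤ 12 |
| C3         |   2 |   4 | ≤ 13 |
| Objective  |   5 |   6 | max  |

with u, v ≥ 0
Each vertex is the intersection of two constraint boundaries that also satisfies all remaining constraints:
  u = 0 and v = 0 → (0, 0)
  2u + 4v = 13 and v = 0 → (6.5, 0)
  2u + 4v = 13 and u = 0 → (0, 3.25)

Vertices: (0, 0), (6.5, 0), (0, 3.25)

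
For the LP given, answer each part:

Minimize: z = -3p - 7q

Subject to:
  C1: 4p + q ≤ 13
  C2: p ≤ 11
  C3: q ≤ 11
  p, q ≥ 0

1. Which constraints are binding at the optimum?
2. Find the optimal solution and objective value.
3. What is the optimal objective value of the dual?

1. C1, C3
2. p = 0.5, q = 11, z = -78.5
3. -78.5 (by strong duality, equal to the primal optimum)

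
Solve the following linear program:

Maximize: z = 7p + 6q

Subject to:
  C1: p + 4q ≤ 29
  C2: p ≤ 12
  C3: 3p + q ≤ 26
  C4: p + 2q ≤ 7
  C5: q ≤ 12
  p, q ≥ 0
p = 7, q = 0, z = 49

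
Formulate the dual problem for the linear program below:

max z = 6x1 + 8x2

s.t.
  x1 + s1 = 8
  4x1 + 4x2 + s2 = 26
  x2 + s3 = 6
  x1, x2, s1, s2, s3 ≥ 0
Minimize: z = 8y1 + 26y2 + 6y3

Subject to:
  C1: -y1 - 4y2 ≤ -6
  C2: -4y2 - y3 ≤ -8
  y1, y2, y3 ≥ 0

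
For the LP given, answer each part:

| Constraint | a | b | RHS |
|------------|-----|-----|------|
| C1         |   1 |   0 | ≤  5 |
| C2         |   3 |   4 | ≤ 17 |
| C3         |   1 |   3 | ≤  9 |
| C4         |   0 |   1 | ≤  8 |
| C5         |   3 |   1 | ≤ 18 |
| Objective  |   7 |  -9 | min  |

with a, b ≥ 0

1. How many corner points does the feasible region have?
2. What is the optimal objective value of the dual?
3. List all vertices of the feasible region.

1. 5
2. -27 (by strong duality, equal to the primal optimum)
3. (0, 0), (5, 0), (5, 0.5), (3, 2), (0, 3)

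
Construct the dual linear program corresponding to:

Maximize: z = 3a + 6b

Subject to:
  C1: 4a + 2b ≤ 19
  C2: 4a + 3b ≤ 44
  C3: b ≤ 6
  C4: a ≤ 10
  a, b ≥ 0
Minimize: z = 19y1 + 44y2 + 6y3 + 10y4

Subject to:
  C1: -4y1 - 4y2 - y4 ≤ -3
  C2: -2y1 - 3y2 - y3 ≤ -6
  y1, y2, y3, y4 ≥ 0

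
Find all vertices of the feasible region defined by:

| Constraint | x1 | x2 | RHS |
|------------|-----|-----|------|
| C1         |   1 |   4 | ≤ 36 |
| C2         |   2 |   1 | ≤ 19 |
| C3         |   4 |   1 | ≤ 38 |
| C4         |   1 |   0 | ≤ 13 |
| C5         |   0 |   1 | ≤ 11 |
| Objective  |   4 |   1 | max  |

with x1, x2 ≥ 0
Each vertex is the intersection of two constraint boundaries that also satisfies all remaining constraints:
  x1 = 0 and x2 = 0 → (0, 0)
  2x1 + x2 = 19 and 4x1 + x2 = 38 → (9.5, 0)
  x1 + 4x2 = 36 and 2x1 + x2 = 19 → (5.714, 7.571)
  x1 + 4x2 = 36 and x1 = 0 → (0, 9)

Vertices: (0, 0), (9.5, 0), (5.714, 7.571), (0, 9)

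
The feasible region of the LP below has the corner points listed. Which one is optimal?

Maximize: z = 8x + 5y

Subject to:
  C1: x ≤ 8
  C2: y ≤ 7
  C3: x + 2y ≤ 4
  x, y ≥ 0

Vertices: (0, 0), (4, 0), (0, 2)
(4, 0) with z = 32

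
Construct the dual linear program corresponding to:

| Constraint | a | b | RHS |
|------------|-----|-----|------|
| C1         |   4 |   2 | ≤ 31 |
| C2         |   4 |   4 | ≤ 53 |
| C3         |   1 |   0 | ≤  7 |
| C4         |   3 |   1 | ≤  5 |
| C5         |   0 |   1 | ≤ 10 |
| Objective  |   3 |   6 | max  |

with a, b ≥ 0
Minimize: z = 31y1 + 53y2 + 7y3 + 5y4 + 10y5

Subject to:
  C1: -4y1 - 4y2 - y3 - 3y4 ≤ -3
  C2: -2y1 - 4y2 - y4 - y5 ≤ -6
  y1, y2, y3, y4, y5 ≥ 0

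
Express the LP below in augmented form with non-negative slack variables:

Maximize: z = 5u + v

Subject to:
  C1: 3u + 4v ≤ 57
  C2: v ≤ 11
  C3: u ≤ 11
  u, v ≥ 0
max z = 5u + v

s.t.
  3u + 4v + s1 = 57
  v + s2 = 11
  u + s3 = 11
  u, v, s1, s2, s3 ≥ 0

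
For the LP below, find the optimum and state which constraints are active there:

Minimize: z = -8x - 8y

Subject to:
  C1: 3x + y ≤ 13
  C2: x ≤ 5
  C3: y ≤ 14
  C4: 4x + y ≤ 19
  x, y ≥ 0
Optimal: x = 0, y = 13
Binding: C1, x ≥ 0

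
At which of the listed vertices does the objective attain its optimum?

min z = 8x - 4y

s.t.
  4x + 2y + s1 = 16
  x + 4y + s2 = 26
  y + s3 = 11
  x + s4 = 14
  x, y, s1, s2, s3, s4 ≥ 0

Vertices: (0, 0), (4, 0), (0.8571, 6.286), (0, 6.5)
Evaluating z = 8x - 4y at each vertex:
  (0, 0): z = 0
  (4, 0): z = 32
  (0.8571, 6.286): z = -18.29
  (0, 6.5): z = -26

The smallest value is z = -26, attained at (0, 6.5).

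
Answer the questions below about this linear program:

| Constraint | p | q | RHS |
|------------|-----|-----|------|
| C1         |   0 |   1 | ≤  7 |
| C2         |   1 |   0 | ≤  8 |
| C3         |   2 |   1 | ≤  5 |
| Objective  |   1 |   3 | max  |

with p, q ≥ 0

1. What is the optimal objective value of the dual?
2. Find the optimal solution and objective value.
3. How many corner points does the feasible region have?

1. 15 (by strong duality, equal to the primal optimum)
2. p = 0, q = 5, z = 15
3. 3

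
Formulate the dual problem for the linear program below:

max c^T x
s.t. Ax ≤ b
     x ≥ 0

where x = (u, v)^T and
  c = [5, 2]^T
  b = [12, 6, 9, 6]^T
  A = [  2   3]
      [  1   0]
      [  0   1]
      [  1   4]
Minimize: z = 12y1 + 6y2 + 9y3 + 6y4

Subject to:
  C1: -2y1 - y2 - y4 ≤ -5
  C2: -3y1 - y3 - 4y4 ≤ -2
  y1, y2, y3, y4 ≥ 0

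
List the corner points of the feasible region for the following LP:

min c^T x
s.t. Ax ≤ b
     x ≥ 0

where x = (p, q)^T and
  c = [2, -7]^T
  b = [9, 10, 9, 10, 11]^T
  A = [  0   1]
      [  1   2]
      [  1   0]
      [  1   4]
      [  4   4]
Each vertex is the intersection of two constraint boundaries that also satisfies all remaining constraints:
  p = 0 and q = 0 → (0, 0)
  4p + 4q = 11 and q = 0 → (2.75, 0)
  p + 4q = 10 and 4p + 4q = 11 → (0.3333, 2.417)
  p + 4q = 10 and p = 0 → (0, 2.5)

Vertices: (0, 0), (2.75, 0), (0.3333, 2.417), (0, 2.5)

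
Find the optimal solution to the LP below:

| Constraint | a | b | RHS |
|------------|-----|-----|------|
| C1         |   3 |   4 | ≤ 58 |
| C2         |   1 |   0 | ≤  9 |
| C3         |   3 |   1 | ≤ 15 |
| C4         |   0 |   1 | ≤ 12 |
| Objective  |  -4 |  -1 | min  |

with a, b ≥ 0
Each vertex is the intersection of two constraint boundaries that also satisfies all remaining constraints:
  a = 0 and b = 0 → (0, 0)
  3a + b = 15 and b = 0 → (5, 0)
  3a + b = 15 and b = 12 → (1, 12)
  b = 12 and a = 0 → (0, 12)

Evaluating z = -4a - b at each vertex:
  (0, 0): z = 0
  (5, 0): z = -20
  (1, 12): z = -16
  (0, 12): z = -12

The minimum is at (5, 0) with z = -20.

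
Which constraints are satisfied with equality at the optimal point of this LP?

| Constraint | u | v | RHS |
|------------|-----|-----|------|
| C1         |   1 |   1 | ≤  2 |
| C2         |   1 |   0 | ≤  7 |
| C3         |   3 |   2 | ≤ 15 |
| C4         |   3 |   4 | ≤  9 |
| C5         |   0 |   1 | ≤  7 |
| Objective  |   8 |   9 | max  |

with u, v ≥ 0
Optimal: u = 0, v = 2
Slack at optimum:
  C1: slack = 0 (binding)
  C2: slack = 7
  C3: slack = 11
  C4: slack = 1
  C5: slack = 5
  u ≥ 0: u = 0 (binding)
  v ≥ 0: v = 2
Binding constraints: C1, u ≥ 0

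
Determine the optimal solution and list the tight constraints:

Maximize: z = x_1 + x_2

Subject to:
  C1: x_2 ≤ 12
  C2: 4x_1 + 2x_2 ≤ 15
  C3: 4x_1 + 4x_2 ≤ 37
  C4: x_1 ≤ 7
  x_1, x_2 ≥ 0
Optimal: x_1 = 0, x_2 = 7.5
Slack at optimum:
  C1: slack = 4.5
  C2: slack = 0 (binding)
  C3: slack = 7
  C4: slack = 7
  x_1 ≥ 0: x_1 = 0 (binding)
  x_2 ≥ 0: x_2 = 7.5
Binding constraints: C2, x_1 ≥ 0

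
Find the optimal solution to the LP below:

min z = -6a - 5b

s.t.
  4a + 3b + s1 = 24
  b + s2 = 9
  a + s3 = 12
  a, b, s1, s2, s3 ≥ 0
Each vertex is the intersection of two constraint boundaries that also satisfies all remaining constraints:
  a = 0 and b = 0 → (0, 0)
  4a + 3b = 24 and b = 0 → (6, 0)
  4a + 3b = 24 and a = 0 → (0, 8)

Evaluating z = -6a - 5b at each vertex:
  (0, 0): z = 0
  (6, 0): z = -36
  (0, 8): z = -40

The minimum is at (0, 8) with z = -40.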